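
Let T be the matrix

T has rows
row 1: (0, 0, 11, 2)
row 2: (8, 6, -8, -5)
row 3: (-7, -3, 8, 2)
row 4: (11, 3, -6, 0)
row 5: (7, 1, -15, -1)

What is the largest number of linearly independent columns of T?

3

Row reduce to echelon form.
Swap R1 ↔ R2
R3 ← R3 + (7/8)·R1: [0, 9/4, 1, -19/8]
R4 ← R4 − (11/8)·R1: [0, -21/4, 5, 55/8]
R5 ← R5 − (7/8)·R1: [0, -17/4, -8, 27/8]
Swap R2 ↔ R3
R4 ← R4 + (7/3)·R2: [0, 0, 22/3, 4/3]
R5 ← R5 + (17/9)·R2: [0, 0, -55/9, -10/9]
R4 ← R4 − (2/3)·R3: [0, 0, 0, 0]
R5 ← R5 + (5/9)·R3: [0, 0, 0, 0]
Echelon form has 3 nonzero rows, so rank(T) = 3.
The rank gives the maximum number of linearly independent columns: 3.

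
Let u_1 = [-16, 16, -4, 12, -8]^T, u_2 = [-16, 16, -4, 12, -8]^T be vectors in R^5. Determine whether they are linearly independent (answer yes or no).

Form the matrix with these vectors as rows and row reduce.
R2 ← R2 − R1: [0, 0, 0, 0, 0]
1 nonzero row, so the 2 vectors span a space of dimension 1.
Since 1 < 2, the vectors are linearly dependent.

no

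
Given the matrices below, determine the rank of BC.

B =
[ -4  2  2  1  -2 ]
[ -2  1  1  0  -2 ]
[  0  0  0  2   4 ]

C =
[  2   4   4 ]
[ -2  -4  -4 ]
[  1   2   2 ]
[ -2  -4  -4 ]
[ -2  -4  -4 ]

First compute BC:
[[ -8, -16, -16],
 [ -1,  -2,  -2],
 [-12, -24, -24]]
Now row reduce the product.
R2 ← R2 − (1/8)·R1: [0, 0, 0]
R3 ← R3 − (3/2)·R1: [0, 0, 0]
1 nonzero row, so rank(BC) = 1.

1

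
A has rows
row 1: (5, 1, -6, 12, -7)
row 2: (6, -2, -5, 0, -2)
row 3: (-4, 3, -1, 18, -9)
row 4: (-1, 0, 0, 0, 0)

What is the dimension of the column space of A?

Row reduce to echelon form.
R2 ← R2 − (6/5)·R1: [0, -16/5, 11/5, -72/5, 32/5]
R3 ← R3 + (4/5)·R1: [0, 19/5, -29/5, 138/5, -73/5]
R4 ← R4 + (1/5)·R1: [0, 1/5, -6/5, 12/5, -7/5]
R3 ← R3 + (19/16)·R2: [0, 0, -51/16, 21/2, -7]
R4 ← R4 + (1/16)·R2: [0, 0, -17/16, 3/2, -1]
R4 ← R4 − (1/3)·R3: [0, 0, 0, -2, 4/3]
Echelon form has 4 nonzero rows, so rank(A) = 4.
The column space has dimension equal to the rank: 4.

4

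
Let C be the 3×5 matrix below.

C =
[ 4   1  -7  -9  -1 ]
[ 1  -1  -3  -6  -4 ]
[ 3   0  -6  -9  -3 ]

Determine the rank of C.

Row reduce to echelon form.
R2 ← R2 − (1/4)·R1: [0, -5/4, -5/4, -15/4, -15/4]
R3 ← R3 − (3/4)·R1: [0, -3/4, -3/4, -9/4, -9/4]
R3 ← R3 − (3/5)·R2: [0, 0, 0, 0, 0]
Echelon form has 2 nonzero rows, so rank(C) = 2.

2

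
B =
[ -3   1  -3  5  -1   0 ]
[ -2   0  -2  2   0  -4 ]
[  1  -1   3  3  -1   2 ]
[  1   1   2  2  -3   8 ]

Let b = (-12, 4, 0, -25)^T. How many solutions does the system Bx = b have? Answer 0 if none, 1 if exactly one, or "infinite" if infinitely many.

Row reduce the augmented matrix [B | b].
R2 ← R2 − (2/3)·R1: [0, -2/3, 0, -4/3, 2/3, -4, 12]
R3 ← R3 + (1/3)·R1: [0, -2/3, 2, 14/3, -4/3, 2, -4]
R4 ← R4 + (1/3)·R1: [0, 4/3, 1, 11/3, -10/3, 8, -29]
R3 ← R3 − R2: [0, 0, 2, 6, -2, 6, -16]
R4 ← R4 + (2)·R2: [0, 0, 1, 1, -2, 0, -5]
R4 ← R4 − (1/2)·R3: [0, 0, 0, -2, -1, -3, 3]
The echelon form has 4 nonzero rows, and every pivot lies in the first 6 columns, so rank(B) = rank([B|b]) = 4.
The system is consistent.
rank = 4 < 6 unknowns, so there are infinitely many solutions.

infinite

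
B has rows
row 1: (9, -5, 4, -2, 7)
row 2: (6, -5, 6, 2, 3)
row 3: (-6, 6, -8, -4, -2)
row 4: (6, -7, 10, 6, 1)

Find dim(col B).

2

Row reduce to echelon form.
R2 ← R2 − (2/3)·R1: [0, -5/3, 10/3, 10/3, -5/3]
R3 ← R3 + (2/3)·R1: [0, 8/3, -16/3, -16/3, 8/3]
R4 ← R4 − (2/3)·R1: [0, -11/3, 22/3, 22/3, -11/3]
R3 ← R3 + (8/5)·R2: [0, 0, 0, 0, 0]
R4 ← R4 − (11/5)·R2: [0, 0, 0, 0, 0]
Echelon form has 2 nonzero rows, so rank(B) = 2.
The column space has dimension equal to the rank: 2.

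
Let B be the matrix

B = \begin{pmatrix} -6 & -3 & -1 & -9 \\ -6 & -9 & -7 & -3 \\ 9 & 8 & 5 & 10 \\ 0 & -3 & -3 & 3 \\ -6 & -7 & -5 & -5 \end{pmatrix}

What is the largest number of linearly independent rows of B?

Row reduce to echelon form.
R2 ← R2 − R1: [0, -6, -6, 6]
R3 ← R3 + (3/2)·R1: [0, 7/2, 7/2, -7/2]
R5 ← R5 − R1: [0, -4, -4, 4]
R3 ← R3 + (7/12)·R2: [0, 0, 0, 0]
R4 ← R4 − (1/2)·R2: [0, 0, 0, 0]
R5 ← R5 − (2/3)·R2: [0, 0, 0, 0]
Echelon form has 2 nonzero rows, so rank(B) = 2.
The rank gives the maximum number of linearly independent rows: 2.

2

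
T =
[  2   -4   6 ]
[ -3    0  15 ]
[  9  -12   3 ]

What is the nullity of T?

1

Row reduce to echelon form.
R2 ← R2 + (3/2)·R1: [0, -6, 24]
R3 ← R3 − (9/2)·R1: [0, 6, -24]
R3 ← R3 + R2: [0, 0, 0]
2 nonzero rows, so rank(T) = 2.
T has 3 columns; by rank–nullity, nullity = 3 − 2 = 1.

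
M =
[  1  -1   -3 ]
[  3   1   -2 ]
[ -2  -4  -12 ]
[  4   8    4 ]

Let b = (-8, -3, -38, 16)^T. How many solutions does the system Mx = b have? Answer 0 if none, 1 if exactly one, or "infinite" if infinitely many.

Row reduce the augmented matrix [M | b].
R2 ← R2 − (3)·R1: [0, 4, 7, 21]
R3 ← R3 + (2)·R1: [0, -6, -18, -54]
R4 ← R4 − (4)·R1: [0, 12, 16, 48]
R3 ← R3 + (3/2)·R2: [0, 0, -15/2, -45/2]
R4 ← R4 − (3)·R2: [0, 0, -5, -15]
R4 ← R4 − (2/3)·R3: [0, 0, 0, 0]
The echelon form has 3 nonzero rows, and every pivot lies in the first 3 columns, so rank(M) = rank([M|b]) = 3.
The system is consistent.
rank = 3 = number of unknowns, so the solution is unique.

1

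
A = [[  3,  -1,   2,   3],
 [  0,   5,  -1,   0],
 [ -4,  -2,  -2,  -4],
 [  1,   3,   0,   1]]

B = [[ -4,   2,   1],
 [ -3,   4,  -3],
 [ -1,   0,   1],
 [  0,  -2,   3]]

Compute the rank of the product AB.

2

First compute AB:
[[-11,  -4,  17],
 [-14,  20, -16],
 [ 24,  -8, -12],
 [-13,  12,  -5]]
Now row reduce the product.
R2 ← R2 − (14/11)·R1: [0, 276/11, -414/11]
R3 ← R3 + (24/11)·R1: [0, -184/11, 276/11]
R4 ← R4 − (13/11)·R1: [0, 184/11, -276/11]
R3 ← R3 + (2/3)·R2: [0, 0, 0]
R4 ← R4 − (2/3)·R2: [0, 0, 0]
2 nonzero rows, so rank(AB) = 2.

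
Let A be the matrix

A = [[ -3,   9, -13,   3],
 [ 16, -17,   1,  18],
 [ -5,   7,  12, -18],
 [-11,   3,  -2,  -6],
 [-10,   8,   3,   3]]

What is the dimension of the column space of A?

Row reduce to echelon form.
R2 ← R2 + (16/3)·R1: [0, 31, -205/3, 34]
R3 ← R3 − (5/3)·R1: [0, -8, 101/3, -23]
R4 ← R4 − (11/3)·R1: [0, -30, 137/3, -17]
R5 ← R5 − (10/3)·R1: [0, -22, 139/3, -7]
R3 ← R3 + (8/31)·R2: [0, 0, 497/31, -441/31]
R4 ← R4 + (30/31)·R2: [0, 0, -1903/93, 493/31]
R5 ← R5 + (22/31)·R2: [0, 0, -67/31, 531/31]
R4 ← R4 + (1903/1491)·R3: [0, 0, 0, -160/71]
R5 ← R5 + (67/497)·R3: [0, 0, 0, 1080/71]
R5 ← R5 + (27/4)·R4: [0, 0, 0, 0]
Echelon form has 4 nonzero rows, so rank(A) = 4.
The column space has dimension equal to the rank: 4.

4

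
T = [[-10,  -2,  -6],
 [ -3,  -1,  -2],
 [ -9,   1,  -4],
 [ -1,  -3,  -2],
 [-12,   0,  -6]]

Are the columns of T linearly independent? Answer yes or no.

no

Row reduce T to echelon form.
R2 ← R2 − (3/10)·R1: [0, -2/5, -1/5]
R3 ← R3 − (9/10)·R1: [0, 14/5, 7/5]
R4 ← R4 − (1/10)·R1: [0, -14/5, -7/5]
R5 ← R5 − (6/5)·R1: [0, 12/5, 6/5]
R3 ← R3 + (7)·R2: [0, 0, 0]
R4 ← R4 − (7)·R2: [0, 0, 0]
R5 ← R5 + (6)·R2: [0, 0, 0]
2 pivots among 3 columns.
Only 2 < 3 pivot columns, so the columns are linearly dependent.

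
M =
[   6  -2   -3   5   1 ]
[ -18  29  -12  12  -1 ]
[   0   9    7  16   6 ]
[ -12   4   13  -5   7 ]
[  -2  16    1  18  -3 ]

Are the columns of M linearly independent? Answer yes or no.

no

Row reduce M to echelon form.
R2 ← R2 + (3)·R1: [0, 23, -21, 27, 2]
R4 ← R4 + (2)·R1: [0, 0, 7, 5, 9]
R5 ← R5 + (1/3)·R1: [0, 46/3, 0, 59/3, -8/3]
R3 ← R3 − (9/23)·R2: [0, 0, 350/23, 125/23, 120/23]
R5 ← R5 − (2/3)·R2: [0, 0, 14, 5/3, -4]
R4 ← R4 − (23/50)·R3: [0, 0, 0, 5/2, 33/5]
R5 ← R5 − (23/25)·R3: [0, 0, 0, -10/3, -44/5]
R5 ← R5 + (4/3)·R4: [0, 0, 0, 0, 0]
4 pivots among 5 columns.
Only 4 < 5 pivot columns, so the columns are linearly dependent.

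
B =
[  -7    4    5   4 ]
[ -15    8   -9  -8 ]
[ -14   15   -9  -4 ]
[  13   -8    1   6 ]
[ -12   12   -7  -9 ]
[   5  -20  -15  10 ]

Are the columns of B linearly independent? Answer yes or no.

Row reduce B to echelon form.
R2 ← R2 − (15/7)·R1: [0, -4/7, -138/7, -116/7]
R3 ← R3 − (2)·R1: [0, 7, -19, -12]
R4 ← R4 + (13/7)·R1: [0, -4/7, 72/7, 94/7]
R5 ← R5 − (12/7)·R1: [0, 36/7, -109/7, -111/7]
R6 ← R6 + (5/7)·R1: [0, -120/7, -80/7, 90/7]
R3 ← R3 + (49/4)·R2: [0, 0, -521/2, -215]
R4 ← R4 − R2: [0, 0, 30, 30]
R5 ← R5 + (9)·R2: [0, 0, -193, -165]
R6 ← R6 − (30)·R2: [0, 0, 580, 510]
R4 ← R4 + (60/521)·R3: [0, 0, 0, 2730/521]
R5 ← R5 − (386/521)·R3: [0, 0, 0, -2975/521]
R6 ← R6 + (1160/521)·R3: [0, 0, 0, 16310/521]
R5 ← R5 + (85/78)·R4: [0, 0, 0, 0]
R6 ← R6 − (233/39)·R4: [0, 0, 0, 0]
4 pivots among 4 columns.
Every column is a pivot column, so the columns are linearly independent.

yes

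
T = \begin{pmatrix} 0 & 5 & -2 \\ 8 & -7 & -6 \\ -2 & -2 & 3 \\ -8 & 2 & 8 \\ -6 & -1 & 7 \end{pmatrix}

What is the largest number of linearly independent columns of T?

Row reduce to echelon form.
Swap R1 ↔ R2
R3 ← R3 + (1/4)·R1: [0, -15/4, 3/2]
R4 ← R4 + R1: [0, -5, 2]
R5 ← R5 + (3/4)·R1: [0, -25/4, 5/2]
R3 ← R3 + (3/4)·R2: [0, 0, 0]
R4 ← R4 + R2: [0, 0, 0]
R5 ← R5 + (5/4)·R2: [0, 0, 0]
Echelon form has 2 nonzero rows, so rank(T) = 2.
The rank gives the maximum number of linearly independent columns: 2.

2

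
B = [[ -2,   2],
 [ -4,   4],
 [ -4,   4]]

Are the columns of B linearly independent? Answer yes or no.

Row reduce B to echelon form.
R2 ← R2 − (2)·R1: [0, 0]
R3 ← R3 − (2)·R1: [0, 0]
1 pivot among 2 columns.
Only 1 < 2 pivot columns, so the columns are linearly dependent.

no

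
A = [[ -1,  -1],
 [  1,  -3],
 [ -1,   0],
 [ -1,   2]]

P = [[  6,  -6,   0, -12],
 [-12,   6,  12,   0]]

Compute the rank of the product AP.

2

First compute AP:
[[  6,   0, -12,  12],
 [ 42, -24, -36, -12],
 [ -6,   6,   0,  12],
 [-30,  18,  24,  12]]
Now row reduce the product.
R2 ← R2 − (7)·R1: [0, -24, 48, -96]
R3 ← R3 + R1: [0, 6, -12, 24]
R4 ← R4 + (5)·R1: [0, 18, -36, 72]
R3 ← R3 + (1/4)·R2: [0, 0, 0, 0]
R4 ← R4 + (3/4)·R2: [0, 0, 0, 0]
2 nonzero rows, so rank(AP) = 2.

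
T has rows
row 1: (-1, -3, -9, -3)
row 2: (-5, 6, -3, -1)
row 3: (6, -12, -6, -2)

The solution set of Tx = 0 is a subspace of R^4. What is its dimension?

2

Row reduce to echelon form.
R2 ← R2 − (5)·R1: [0, 21, 42, 14]
R3 ← R3 + (6)·R1: [0, -30, -60, -20]
R3 ← R3 + (10/7)·R2: [0, 0, 0, 0]
2 nonzero rows, so rank(T) = 2.
T has 4 columns; by rank–nullity, nullity = 4 − 2 = 2.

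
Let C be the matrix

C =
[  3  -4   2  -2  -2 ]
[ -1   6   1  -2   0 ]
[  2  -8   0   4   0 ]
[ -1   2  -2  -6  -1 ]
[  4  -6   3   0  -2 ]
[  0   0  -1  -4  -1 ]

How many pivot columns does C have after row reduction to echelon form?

3

Row reduce to echelon form.
R2 ← R2 + (1/3)·R1: [0, 14/3, 5/3, -8/3, -2/3]
R3 ← R3 − (2/3)·R1: [0, -16/3, -4/3, 16/3, 4/3]
R4 ← R4 + (1/3)·R1: [0, 2/3, -4/3, -20/3, -5/3]
R5 ← R5 − (4/3)·R1: [0, -2/3, 1/3, 8/3, 2/3]
R3 ← R3 + (8/7)·R2: [0, 0, 4/7, 16/7, 4/7]
R4 ← R4 − (1/7)·R2: [0, 0, -11/7, -44/7, -11/7]
R5 ← R5 + (1/7)·R2: [0, 0, 4/7, 16/7, 4/7]
R4 ← R4 + (11/4)·R3: [0, 0, 0, 0, 0]
R5 ← R5 − R3: [0, 0, 0, 0, 0]
R6 ← R6 + (7/4)·R3: [0, 0, 0, 0, 0]
Echelon form has 3 nonzero rows, so rank(C) = 3.
Each nonzero row contributes one pivot column: 3 pivot columns.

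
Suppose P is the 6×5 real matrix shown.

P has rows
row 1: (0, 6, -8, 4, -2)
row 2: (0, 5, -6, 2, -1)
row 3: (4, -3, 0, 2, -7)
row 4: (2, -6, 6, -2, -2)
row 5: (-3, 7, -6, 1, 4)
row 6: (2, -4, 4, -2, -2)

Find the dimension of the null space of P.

Row reduce to echelon form.
Swap R1 ↔ R3
R4 ← R4 − (1/2)·R1: [0, -9/2, 6, -3, 3/2]
R5 ← R5 + (3/4)·R1: [0, 19/4, -6, 5/2, -5/4]
R6 ← R6 − (1/2)·R1: [0, -5/2, 4, -3, 3/2]
R3 ← R3 − (6/5)·R2: [0, 0, -4/5, 8/5, -4/5]
R4 ← R4 + (9/10)·R2: [0, 0, 3/5, -6/5, 3/5]
R5 ← R5 − (19/20)·R2: [0, 0, -3/10, 3/5, -3/10]
R6 ← R6 + (1/2)·R2: [0, 0, 1, -2, 1]
R4 ← R4 + (3/4)·R3: [0, 0, 0, 0, 0]
R5 ← R5 − (3/8)·R3: [0, 0, 0, 0, 0]
R6 ← R6 + (5/4)·R3: [0, 0, 0, 0, 0]
3 nonzero rows, so rank(P) = 3.
P has 5 columns; by rank–nullity, nullity = 5 − 3 = 2.

2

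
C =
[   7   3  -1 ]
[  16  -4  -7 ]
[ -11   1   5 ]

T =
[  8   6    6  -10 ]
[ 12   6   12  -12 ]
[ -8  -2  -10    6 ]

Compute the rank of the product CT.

First compute CT:
[[100,  62,  88, -112],
 [136,  86, 118, -154],
 [-116, -70, -104, 128]]
Now row reduce the product.
R2 ← R2 − (34/25)·R1: [0, 42/25, -42/25, -42/25]
R3 ← R3 + (29/25)·R1: [0, 48/25, -48/25, -48/25]
R3 ← R3 − (8/7)·R2: [0, 0, 0, 0]
2 nonzero rows, so rank(CT) = 2.

2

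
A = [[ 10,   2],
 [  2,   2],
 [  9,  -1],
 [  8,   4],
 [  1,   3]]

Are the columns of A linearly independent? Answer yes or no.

yes

Row reduce A to echelon form.
R2 ← R2 − (1/5)·R1: [0, 8/5]
R3 ← R3 − (9/10)·R1: [0, -14/5]
R4 ← R4 − (4/5)·R1: [0, 12/5]
R5 ← R5 − (1/10)·R1: [0, 14/5]
R3 ← R3 + (7/4)·R2: [0, 0]
R4 ← R4 − (3/2)·R2: [0, 0]
R5 ← R5 − (7/4)·R2: [0, 0]
2 pivots among 2 columns.
Every column is a pivot column, so the columns are linearly independent.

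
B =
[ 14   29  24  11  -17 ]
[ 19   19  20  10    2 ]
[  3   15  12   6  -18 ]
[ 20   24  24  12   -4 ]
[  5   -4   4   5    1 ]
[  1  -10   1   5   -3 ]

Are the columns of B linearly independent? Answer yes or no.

no

Row reduce B to echelon form.
R2 ← R2 − (19/14)·R1: [0, -285/14, -88/7, -69/14, 351/14]
R3 ← R3 − (3/14)·R1: [0, 123/14, 48/7, 51/14, -201/14]
R4 ← R4 − (10/7)·R1: [0, -122/7, -72/7, -26/7, 142/7]
R5 ← R5 − (5/14)·R1: [0, -201/14, -32/7, 15/14, 99/14]
R6 ← R6 − (1/14)·R1: [0, -169/14, -5/7, 59/14, -25/14]
R3 ← R3 + (41/95)·R2: [0, 0, 136/95, 144/95, -336/95]
R4 ← R4 − (244/285)·R2: [0, 0, 136/285, 48/95, -112/95]
R5 ← R5 − (67/95)·R2: [0, 0, 408/95, 432/95, -1008/95]
R6 ← R6 − (169/285)·R2: [0, 0, 1921/285, 678/95, -1582/95]
R4 ← R4 − (1/3)·R3: [0, 0, 0, 0, 0]
R5 ← R5 − (3)·R3: [0, 0, 0, 0, 0]
R6 ← R6 − (113/24)·R3: [0, 0, 0, 0, 0]
3 pivots among 5 columns.
Only 3 < 5 pivot columns, so the columns are linearly dependent.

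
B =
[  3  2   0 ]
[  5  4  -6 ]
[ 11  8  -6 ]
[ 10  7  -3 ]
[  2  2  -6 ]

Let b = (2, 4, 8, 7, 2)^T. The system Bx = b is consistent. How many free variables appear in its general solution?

Row reduce the augmented matrix [B | b].
R2 ← R2 − (5/3)·R1: [0, 2/3, -6, 2/3]
R3 ← R3 − (11/3)·R1: [0, 2/3, -6, 2/3]
R4 ← R4 − (10/3)·R1: [0, 1/3, -3, 1/3]
R5 ← R5 − (2/3)·R1: [0, 2/3, -6, 2/3]
R3 ← R3 − R2: [0, 0, 0, 0]
R4 ← R4 − (1/2)·R2: [0, 0, 0, 0]
R5 ← R5 − R2: [0, 0, 0, 0]
The echelon form has 2 nonzero rows, and every pivot lies in the first 3 columns, so rank(B) = rank([B|b]) = 2.
The system is consistent.
Free variables = (unknowns) − (rank) = 3 − 2 = 1.

1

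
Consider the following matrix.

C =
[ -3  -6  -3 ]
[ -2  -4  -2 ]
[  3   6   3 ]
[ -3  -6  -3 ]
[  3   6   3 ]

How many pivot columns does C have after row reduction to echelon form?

Row reduce to echelon form.
R2 ← R2 − (2/3)·R1: [0, 0, 0]
R3 ← R3 + R1: [0, 0, 0]
R4 ← R4 − R1: [0, 0, 0]
R5 ← R5 + R1: [0, 0, 0]
Echelon form has 1 nonzero row, so rank(C) = 1.
Each nonzero row contributes one pivot column: 1 pivot columns.

1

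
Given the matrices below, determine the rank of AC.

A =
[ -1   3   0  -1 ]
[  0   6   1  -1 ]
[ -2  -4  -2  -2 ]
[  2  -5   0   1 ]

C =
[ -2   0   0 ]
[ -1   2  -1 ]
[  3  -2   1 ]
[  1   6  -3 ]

First compute AC:
[[ -2,   0,   0],
 [ -4,   4,  -2],
 [  0, -16,   8],
 [  2,  -4,   2]]
Now row reduce the product.
R2 ← R2 − (2)·R1: [0, 4, -2]
R4 ← R4 + R1: [0, -4, 2]
R3 ← R3 + (4)·R2: [0, 0, 0]
R4 ← R4 + R2: [0, 0, 0]
2 nonzero rows, so rank(AC) = 2.

2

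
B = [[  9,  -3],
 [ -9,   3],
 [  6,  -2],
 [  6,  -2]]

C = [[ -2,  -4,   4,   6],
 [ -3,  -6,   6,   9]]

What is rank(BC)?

1

First compute BC:
[[ -9, -18,  18,  27],
 [  9,  18, -18, -27],
 [ -6, -12,  12,  18],
 [ -6, -12,  12,  18]]
Now row reduce the product.
R2 ← R2 + R1: [0, 0, 0, 0]
R3 ← R3 − (2/3)·R1: [0, 0, 0, 0]
R4 ← R4 − (2/3)·R1: [0, 0, 0, 0]
1 nonzero row, so rank(BC) = 1.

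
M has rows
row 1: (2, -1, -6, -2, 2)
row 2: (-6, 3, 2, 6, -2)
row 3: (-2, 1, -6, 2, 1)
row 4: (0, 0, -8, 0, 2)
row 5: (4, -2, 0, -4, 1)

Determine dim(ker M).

3

Row reduce to echelon form.
R2 ← R2 + (3)·R1: [0, 0, -16, 0, 4]
R3 ← R3 + R1: [0, 0, -12, 0, 3]
R5 ← R5 − (2)·R1: [0, 0, 12, 0, -3]
R3 ← R3 − (3/4)·R2: [0, 0, 0, 0, 0]
R4 ← R4 − (1/2)·R2: [0, 0, 0, 0, 0]
R5 ← R5 + (3/4)·R2: [0, 0, 0, 0, 0]
2 nonzero rows, so rank(M) = 2.
M has 5 columns; by rank–nullity, nullity = 5 − 2 = 3.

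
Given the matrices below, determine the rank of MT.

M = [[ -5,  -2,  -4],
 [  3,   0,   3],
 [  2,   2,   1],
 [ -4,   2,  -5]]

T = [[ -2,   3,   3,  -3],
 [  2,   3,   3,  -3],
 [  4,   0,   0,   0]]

First compute MT:
[[-10, -21, -21,  21],
 [  6,   9,   9,  -9],
 [  4,  12,  12, -12],
 [ -8,  -6,  -6,   6]]
Now row reduce the product.
R2 ← R2 + (3/5)·R1: [0, -18/5, -18/5, 18/5]
R3 ← R3 + (2/5)·R1: [0, 18/5, 18/5, -18/5]
R4 ← R4 − (4/5)·R1: [0, 54/5, 54/5, -54/5]
R3 ← R3 + R2: [0, 0, 0, 0]
R4 ← R4 + (3)·R2: [0, 0, 0, 0]
2 nonzero rows, so rank(MT) = 2.

2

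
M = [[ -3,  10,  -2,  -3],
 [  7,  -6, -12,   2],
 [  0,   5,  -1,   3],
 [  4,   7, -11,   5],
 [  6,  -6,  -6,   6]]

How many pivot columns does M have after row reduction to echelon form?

3

Row reduce to echelon form.
R2 ← R2 + (7/3)·R1: [0, 52/3, -50/3, -5]
R4 ← R4 + (4/3)·R1: [0, 61/3, -41/3, 1]
R5 ← R5 + (2)·R1: [0, 14, -10, 0]
R3 ← R3 − (15/52)·R2: [0, 0, 99/26, 231/52]
R4 ← R4 − (61/52)·R2: [0, 0, 153/26, 357/52]
R5 ← R5 − (21/26)·R2: [0, 0, 45/13, 105/26]
R4 ← R4 − (17/11)·R3: [0, 0, 0, 0]
R5 ← R5 − (10/11)·R3: [0, 0, 0, 0]
Echelon form has 3 nonzero rows, so rank(M) = 3.
Each nonzero row contributes one pivot column: 3 pivot columns.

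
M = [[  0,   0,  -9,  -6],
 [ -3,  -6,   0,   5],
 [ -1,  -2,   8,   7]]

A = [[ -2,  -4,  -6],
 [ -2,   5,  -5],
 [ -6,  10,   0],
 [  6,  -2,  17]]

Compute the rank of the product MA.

2

First compute MA:
[[ 18, -78, -102],
 [ 48, -28, 133],
 [  0,  60, 135]]
Now row reduce the product.
R2 ← R2 − (8/3)·R1: [0, 180, 405]
R3 ← R3 − (1/3)·R2: [0, 0, 0]
2 nonzero rows, so rank(MA) = 2.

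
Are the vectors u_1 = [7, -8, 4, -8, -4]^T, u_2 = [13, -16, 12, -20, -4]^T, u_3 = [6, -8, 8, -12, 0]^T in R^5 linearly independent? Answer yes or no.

Form the matrix with these vectors as rows and row reduce.
R2 ← R2 − (13/7)·R1: [0, -8/7, 32/7, -36/7, 24/7]
R3 ← R3 − (6/7)·R1: [0, -8/7, 32/7, -36/7, 24/7]
R3 ← R3 − R2: [0, 0, 0, 0, 0]
2 nonzero rows, so the 3 vectors span a space of dimension 2.
Since 2 < 3, the vectors are linearly dependent.

no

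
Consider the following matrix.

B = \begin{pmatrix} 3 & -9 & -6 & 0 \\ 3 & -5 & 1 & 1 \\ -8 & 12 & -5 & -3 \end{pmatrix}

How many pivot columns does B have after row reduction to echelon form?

Row reduce to echelon form.
R2 ← R2 − R1: [0, 4, 7, 1]
R3 ← R3 + (8/3)·R1: [0, -12, -21, -3]
R3 ← R3 + (3)·R2: [0, 0, 0, 0]
Echelon form has 2 nonzero rows, so rank(B) = 2.
Each nonzero row contributes one pivot column: 2 pivot columns.

2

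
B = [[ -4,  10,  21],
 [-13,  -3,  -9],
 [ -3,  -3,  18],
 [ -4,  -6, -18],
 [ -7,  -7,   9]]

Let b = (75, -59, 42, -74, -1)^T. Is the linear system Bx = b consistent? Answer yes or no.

yes

Row reduce the augmented matrix [B | b].
R2 ← R2 − (13/4)·R1: [0, -71/2, -309/4, -1211/4]
R3 ← R3 − (3/4)·R1: [0, -21/2, 9/4, -57/4]
R4 ← R4 − R1: [0, -16, -39, -149]
R5 ← R5 − (7/4)·R1: [0, -49/2, -111/4, -529/4]
R3 ← R3 − (21/71)·R2: [0, 0, 1782/71, 5346/71]
R4 ← R4 − (32/71)·R2: [0, 0, -297/71, -891/71]
R5 ← R5 − (49/71)·R2: [0, 0, 1815/71, 5445/71]
R4 ← R4 + (1/6)·R3: [0, 0, 0, 0]
R5 ← R5 − (55/54)·R3: [0, 0, 0, 0]
The echelon form has 3 nonzero rows, and every pivot lies in the first 3 columns, so rank(B) = rank([B|b]) = 3.
The system is consistent.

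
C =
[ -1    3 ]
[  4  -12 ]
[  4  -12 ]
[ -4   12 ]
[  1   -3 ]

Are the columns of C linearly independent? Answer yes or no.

no

Row reduce C to echelon form.
R2 ← R2 + (4)·R1: [0, 0]
R3 ← R3 + (4)·R1: [0, 0]
R4 ← R4 − (4)·R1: [0, 0]
R5 ← R5 + R1: [0, 0]
1 pivot among 2 columns.
Only 1 < 2 pivot columns, so the columns are linearly dependent.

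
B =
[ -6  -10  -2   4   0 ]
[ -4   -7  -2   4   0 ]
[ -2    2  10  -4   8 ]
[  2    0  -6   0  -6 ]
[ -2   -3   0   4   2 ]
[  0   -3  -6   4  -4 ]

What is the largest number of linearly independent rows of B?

3

Row reduce to echelon form.
R2 ← R2 − (2/3)·R1: [0, -1/3, -2/3, 4/3, 0]
R3 ← R3 − (1/3)·R1: [0, 16/3, 32/3, -16/3, 8]
R4 ← R4 + (1/3)·R1: [0, -10/3, -20/3, 4/3, -6]
R5 ← R5 − (1/3)·R1: [0, 1/3, 2/3, 8/3, 2]
R3 ← R3 + (16)·R2: [0, 0, 0, 16, 8]
R4 ← R4 − (10)·R2: [0, 0, 0, -12, -6]
R5 ← R5 + R2: [0, 0, 0, 4, 2]
R6 ← R6 − (9)·R2: [0, 0, 0, -8, -4]
R4 ← R4 + (3/4)·R3: [0, 0, 0, 0, 0]
R5 ← R5 − (1/4)·R3: [0, 0, 0, 0, 0]
R6 ← R6 + (1/2)·R3: [0, 0, 0, 0, 0]
Echelon form has 3 nonzero rows, so rank(B) = 3.
The rank gives the maximum number of linearly independent rows: 3.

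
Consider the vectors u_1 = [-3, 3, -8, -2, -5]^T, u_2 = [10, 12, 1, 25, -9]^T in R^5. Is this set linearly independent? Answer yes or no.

yes

Form the matrix with these vectors as rows and row reduce.
R2 ← R2 + (10/3)·R1: [0, 22, -77/3, 55/3, -77/3]
2 nonzero rows, so the 2 vectors span a space of dimension 2.
Since 2 = 2, the vectors are linearly independent.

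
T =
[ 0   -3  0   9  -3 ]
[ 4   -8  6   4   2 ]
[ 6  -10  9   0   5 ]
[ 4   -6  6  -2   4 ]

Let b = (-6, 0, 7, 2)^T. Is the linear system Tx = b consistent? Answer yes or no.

no

Row reduce the augmented matrix [T | b].
Swap R1 ↔ R2
R3 ← R3 − (3/2)·R1: [0, 2, 0, -6, 2, 7]
R4 ← R4 − R1: [0, 2, 0, -6, 2, 2]
R3 ← R3 + (2/3)·R2: [0, 0, 0, 0, 0, 3]
R4 ← R4 + (2/3)·R2: [0, 0, 0, 0, 0, -2]
R4 ← R4 + (2/3)·R3: [0, 0, 0, 0, 0, 0]
The echelon form has 3 nonzero rows; the last pivot sits in the augmented column, so rank(T) = 2 but rank([T|b]) = 3.
Since the ranks differ, the system is inconsistent.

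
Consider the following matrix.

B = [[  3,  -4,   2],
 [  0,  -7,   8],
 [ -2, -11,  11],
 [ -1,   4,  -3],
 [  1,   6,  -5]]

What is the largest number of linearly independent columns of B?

3

Row reduce to echelon form.
R3 ← R3 + (2/3)·R1: [0, -41/3, 37/3]
R4 ← R4 + (1/3)·R1: [0, 8/3, -7/3]
R5 ← R5 − (1/3)·R1: [0, 22/3, -17/3]
R3 ← R3 − (41/21)·R2: [0, 0, -23/7]
R4 ← R4 + (8/21)·R2: [0, 0, 5/7]
R5 ← R5 + (22/21)·R2: [0, 0, 19/7]
R4 ← R4 + (5/23)·R3: [0, 0, 0]
R5 ← R5 + (19/23)·R3: [0, 0, 0]
Echelon form has 3 nonzero rows, so rank(B) = 3.
The rank gives the maximum number of linearly independent columns: 3.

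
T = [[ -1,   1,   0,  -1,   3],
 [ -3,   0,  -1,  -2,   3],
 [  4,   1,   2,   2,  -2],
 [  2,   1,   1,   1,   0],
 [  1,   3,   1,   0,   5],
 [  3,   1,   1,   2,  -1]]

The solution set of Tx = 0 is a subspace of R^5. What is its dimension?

Row reduce to echelon form.
R2 ← R2 − (3)·R1: [0, -3, -1, 1, -6]
R3 ← R3 + (4)·R1: [0, 5, 2, -2, 10]
R4 ← R4 + (2)·R1: [0, 3, 1, -1, 6]
R5 ← R5 + R1: [0, 4, 1, -1, 8]
R6 ← R6 + (3)·R1: [0, 4, 1, -1, 8]
R3 ← R3 + (5/3)·R2: [0, 0, 1/3, -1/3, 0]
R4 ← R4 + R2: [0, 0, 0, 0, 0]
R5 ← R5 + (4/3)·R2: [0, 0, -1/3, 1/3, 0]
R6 ← R6 + (4/3)·R2: [0, 0, -1/3, 1/3, 0]
R5 ← R5 + R3: [0, 0, 0, 0, 0]
R6 ← R6 + R3: [0, 0, 0, 0, 0]
3 nonzero rows, so rank(T) = 3.
T has 5 columns; by rank–nullity, nullity = 5 − 3 = 2.

2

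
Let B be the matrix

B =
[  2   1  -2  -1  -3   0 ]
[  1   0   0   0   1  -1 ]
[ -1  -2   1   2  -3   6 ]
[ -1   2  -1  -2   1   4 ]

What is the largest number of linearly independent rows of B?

Row reduce to echelon form.
R2 ← R2 − (1/2)·R1: [0, -1/2, 1, 1/2, 5/2, -1]
R3 ← R3 + (1/2)·R1: [0, -3/2, 0, 3/2, -9/2, 6]
R4 ← R4 + (1/2)·R1: [0, 5/2, -2, -5/2, -1/2, 4]
R3 ← R3 − (3)·R2: [0, 0, -3, 0, -12, 9]
R4 ← R4 + (5)·R2: [0, 0, 3, 0, 12, -1]
R4 ← R4 + R3: [0, 0, 0, 0, 0, 8]
Echelon form has 4 nonzero rows, so rank(B) = 4.
The rank gives the maximum number of linearly independent rows: 4.

4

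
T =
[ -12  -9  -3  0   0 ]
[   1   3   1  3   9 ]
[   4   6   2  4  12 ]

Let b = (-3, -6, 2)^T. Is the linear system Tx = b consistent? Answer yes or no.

no

Row reduce the augmented matrix [T | b].
R2 ← R2 + (1/12)·R1: [0, 9/4, 3/4, 3, 9, -25/4]
R3 ← R3 + (1/3)·R1: [0, 3, 1, 4, 12, 1]
R3 ← R3 − (4/3)·R2: [0, 0, 0, 0, 0, 28/3]
The echelon form has 3 nonzero rows; the last pivot sits in the augmented column, so rank(T) = 2 but rank([T|b]) = 3.
Since the ranks differ, the system is inconsistent.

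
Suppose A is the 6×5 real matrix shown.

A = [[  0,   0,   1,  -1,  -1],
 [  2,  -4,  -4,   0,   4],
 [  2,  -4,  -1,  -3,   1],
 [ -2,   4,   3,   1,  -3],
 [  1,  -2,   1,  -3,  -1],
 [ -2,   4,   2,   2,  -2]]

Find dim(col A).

2

Row reduce to echelon form.
Swap R1 ↔ R2
R3 ← R3 − R1: [0, 0, 3, -3, -3]
R4 ← R4 + R1: [0, 0, -1, 1, 1]
R5 ← R5 − (1/2)·R1: [0, 0, 3, -3, -3]
R6 ← R6 + R1: [0, 0, -2, 2, 2]
R3 ← R3 − (3)·R2: [0, 0, 0, 0, 0]
R4 ← R4 + R2: [0, 0, 0, 0, 0]
R5 ← R5 − (3)·R2: [0, 0, 0, 0, 0]
R6 ← R6 + (2)·R2: [0, 0, 0, 0, 0]
Echelon form has 2 nonzero rows, so rank(A) = 2.
The column space has dimension equal to the rank: 2.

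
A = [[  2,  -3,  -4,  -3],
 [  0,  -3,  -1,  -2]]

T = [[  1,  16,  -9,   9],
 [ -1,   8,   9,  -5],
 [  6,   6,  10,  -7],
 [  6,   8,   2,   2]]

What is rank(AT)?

2

First compute AT:
[[-37, -40, -91,  55],
 [-15, -46, -41,  18]]
Now row reduce the product.
R2 ← R2 − (15/37)·R1: [0, -1102/37, -152/37, -159/37]
2 nonzero rows, so rank(AT) = 2.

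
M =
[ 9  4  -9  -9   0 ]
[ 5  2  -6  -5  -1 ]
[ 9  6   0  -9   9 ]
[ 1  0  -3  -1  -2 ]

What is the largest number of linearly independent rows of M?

Row reduce to echelon form.
R2 ← R2 − (5/9)·R1: [0, -2/9, -1, 0, -1]
R3 ← R3 − R1: [0, 2, 9, 0, 9]
R4 ← R4 − (1/9)·R1: [0, -4/9, -2, 0, -2]
R3 ← R3 + (9)·R2: [0, 0, 0, 0, 0]
R4 ← R4 − (2)·R2: [0, 0, 0, 0, 0]
Echelon form has 2 nonzero rows, so rank(M) = 2.
The rank gives the maximum number of linearly independent rows: 2.

2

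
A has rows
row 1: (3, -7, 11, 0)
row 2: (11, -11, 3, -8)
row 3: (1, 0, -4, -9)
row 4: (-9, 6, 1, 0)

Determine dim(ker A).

Row reduce to echelon form.
R2 ← R2 − (11/3)·R1: [0, 44/3, -112/3, -8]
R3 ← R3 − (1/3)·R1: [0, 7/3, -23/3, -9]
R4 ← R4 + (3)·R1: [0, -15, 34, 0]
R3 ← R3 − (7/44)·R2: [0, 0, -19/11, -85/11]
R4 ← R4 + (45/44)·R2: [0, 0, -46/11, -90/11]
R4 ← R4 − (46/19)·R3: [0, 0, 0, 200/19]
4 nonzero rows, so rank(A) = 4.
A has 4 columns; by rank–nullity, nullity = 4 − 4 = 0.

0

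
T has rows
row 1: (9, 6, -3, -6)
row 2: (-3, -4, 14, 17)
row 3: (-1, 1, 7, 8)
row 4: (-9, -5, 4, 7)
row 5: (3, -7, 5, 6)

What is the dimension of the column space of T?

Row reduce to echelon form.
R2 ← R2 + (1/3)·R1: [0, -2, 13, 15]
R3 ← R3 + (1/9)·R1: [0, 5/3, 20/3, 22/3]
R4 ← R4 + R1: [0, 1, 1, 1]
R5 ← R5 − (1/3)·R1: [0, -9, 6, 8]
R3 ← R3 + (5/6)·R2: [0, 0, 35/2, 119/6]
R4 ← R4 + (1/2)·R2: [0, 0, 15/2, 17/2]
R5 ← R5 − (9/2)·R2: [0, 0, -105/2, -119/2]
R4 ← R4 − (3/7)·R3: [0, 0, 0, 0]
R5 ← R5 + (3)·R3: [0, 0, 0, 0]
Echelon form has 3 nonzero rows, so rank(T) = 3.
The column space has dimension equal to the rank: 3.

3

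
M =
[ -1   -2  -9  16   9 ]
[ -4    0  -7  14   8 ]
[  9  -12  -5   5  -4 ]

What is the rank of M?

Row reduce to echelon form.
R2 ← R2 − (4)·R1: [0, 8, 29, -50, -28]
R3 ← R3 + (9)·R1: [0, -30, -86, 149, 77]
R3 ← R3 + (15/4)·R2: [0, 0, 91/4, -77/2, -28]
Echelon form has 3 nonzero rows, so rank(M) = 3.

3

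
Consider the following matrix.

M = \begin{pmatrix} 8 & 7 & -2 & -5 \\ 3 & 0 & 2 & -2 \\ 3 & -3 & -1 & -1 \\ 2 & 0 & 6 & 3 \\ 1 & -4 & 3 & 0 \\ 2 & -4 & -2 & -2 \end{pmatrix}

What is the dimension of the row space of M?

4

Row reduce to echelon form.
R2 ← R2 − (3/8)·R1: [0, -21/8, 11/4, -1/8]
R3 ← R3 − (3/8)·R1: [0, -45/8, -1/4, 7/8]
R4 ← R4 − (1/4)·R1: [0, -7/4, 13/2, 17/4]
R5 ← R5 − (1/8)·R1: [0, -39/8, 13/4, 5/8]
R6 ← R6 − (1/4)·R1: [0, -23/4, -3/2, -3/4]
R3 ← R3 − (15/7)·R2: [0, 0, -43/7, 8/7]
R4 ← R4 − (2/3)·R2: [0, 0, 14/3, 13/3]
R5 ← R5 − (13/7)·R2: [0, 0, -13/7, 6/7]
R6 ← R6 − (46/21)·R2: [0, 0, -158/21, -10/21]
R4 ← R4 + (98/129)·R3: [0, 0, 0, 671/129]
R5 ← R5 − (13/43)·R3: [0, 0, 0, 22/43]
R6 ← R6 − (158/129)·R3: [0, 0, 0, -242/129]
R5 ← R5 − (6/61)·R4: [0, 0, 0, 0]
R6 ← R6 + (22/61)·R4: [0, 0, 0, 0]
Echelon form has 4 nonzero rows, so rank(M) = 4.
The row space has dimension equal to the rank: 4.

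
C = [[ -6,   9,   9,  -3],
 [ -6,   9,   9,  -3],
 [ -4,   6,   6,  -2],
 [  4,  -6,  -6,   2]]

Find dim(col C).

Row reduce to echelon form.
R2 ← R2 − R1: [0, 0, 0, 0]
R3 ← R3 − (2/3)·R1: [0, 0, 0, 0]
R4 ← R4 + (2/3)·R1: [0, 0, 0, 0]
Echelon form has 1 nonzero row, so rank(C) = 1.
The column space has dimension equal to the rank: 1.

1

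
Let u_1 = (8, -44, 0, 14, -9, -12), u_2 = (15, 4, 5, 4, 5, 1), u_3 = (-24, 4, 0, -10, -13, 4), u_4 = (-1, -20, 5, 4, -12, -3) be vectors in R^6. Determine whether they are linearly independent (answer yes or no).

Form the matrix with these vectors as rows and row reduce.
R2 ← R2 − (15/8)·R1: [0, 173/2, 5, -89/4, 175/8, 47/2]
R3 ← R3 + (3)·R1: [0, -128, 0, 32, -40, -32]
R4 ← R4 + (1/8)·R1: [0, -51/2, 5, 23/4, -105/8, -9/2]
R3 ← R3 + (256/173)·R2: [0, 0, 1280/173, -160/173, -1320/173, 480/173]
R4 ← R4 + (51/173)·R2: [0, 0, 1120/173, -140/173, -1155/173, 420/173]
R4 ← R4 − (7/8)·R3: [0, 0, 0, 0, 0, 0]
3 nonzero rows, so the 4 vectors span a space of dimension 3.
Since 3 < 4, the vectors are linearly dependent.

no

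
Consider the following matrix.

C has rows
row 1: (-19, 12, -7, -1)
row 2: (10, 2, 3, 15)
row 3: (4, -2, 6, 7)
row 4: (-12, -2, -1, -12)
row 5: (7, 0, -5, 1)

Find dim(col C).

4

Row reduce to echelon form.
R2 ← R2 + (10/19)·R1: [0, 158/19, -13/19, 275/19]
R3 ← R3 + (4/19)·R1: [0, 10/19, 86/19, 129/19]
R4 ← R4 − (12/19)·R1: [0, -182/19, 65/19, -216/19]
R5 ← R5 + (7/19)·R1: [0, 84/19, -144/19, 12/19]
R3 ← R3 − (5/79)·R2: [0, 0, 361/79, 464/79]
R4 ← R4 + (91/79)·R2: [0, 0, 208/79, 419/79]
R5 ← R5 − (42/79)·R2: [0, 0, -570/79, -558/79]
R4 ← R4 − (208/361)·R3: [0, 0, 0, 693/361]
R5 ← R5 + (30/19)·R3: [0, 0, 0, 42/19]
R5 ← R5 − (38/33)·R4: [0, 0, 0, 0]
Echelon form has 4 nonzero rows, so rank(C) = 4.
The column space has dimension equal to the rank: 4.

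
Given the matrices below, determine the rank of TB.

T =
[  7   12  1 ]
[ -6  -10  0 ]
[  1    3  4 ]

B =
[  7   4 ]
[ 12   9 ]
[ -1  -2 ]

2

First compute TB:
[[192, 134],
 [-162, -114],
 [ 39,  23]]
Now row reduce the product.
R2 ← R2 + (27/32)·R1: [0, -15/16]
R3 ← R3 − (13/64)·R1: [0, -135/32]
R3 ← R3 − (9/2)·R2: [0, 0]
2 nonzero rows, so rank(TB) = 2.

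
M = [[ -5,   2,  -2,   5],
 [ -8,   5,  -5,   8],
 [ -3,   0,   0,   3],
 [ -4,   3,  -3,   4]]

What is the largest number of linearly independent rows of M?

Row reduce to echelon form.
R2 ← R2 − (8/5)·R1: [0, 9/5, -9/5, 0]
R3 ← R3 − (3/5)·R1: [0, -6/5, 6/5, 0]
R4 ← R4 − (4/5)·R1: [0, 7/5, -7/5, 0]
R3 ← R3 + (2/3)·R2: [0, 0, 0, 0]
R4 ← R4 − (7/9)·R2: [0, 0, 0, 0]
Echelon form has 2 nonzero rows, so rank(M) = 2.
The rank gives the maximum number of linearly independent rows: 2.

2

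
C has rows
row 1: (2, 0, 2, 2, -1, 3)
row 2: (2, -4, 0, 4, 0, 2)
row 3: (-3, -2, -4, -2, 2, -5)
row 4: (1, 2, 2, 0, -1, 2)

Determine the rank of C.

2

Row reduce to echelon form.
R2 ← R2 − R1: [0, -4, -2, 2, 1, -1]
R3 ← R3 + (3/2)·R1: [0, -2, -1, 1, 1/2, -1/2]
R4 ← R4 − (1/2)·R1: [0, 2, 1, -1, -1/2, 1/2]
R3 ← R3 − (1/2)·R2: [0, 0, 0, 0, 0, 0]
R4 ← R4 + (1/2)·R2: [0, 0, 0, 0, 0, 0]
Echelon form has 2 nonzero rows, so rank(C) = 2.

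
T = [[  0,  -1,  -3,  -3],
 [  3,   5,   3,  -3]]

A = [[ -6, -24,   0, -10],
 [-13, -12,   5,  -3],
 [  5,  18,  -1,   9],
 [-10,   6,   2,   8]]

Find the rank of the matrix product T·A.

First compute TA:
[[ 28, -60,  -8, -48],
 [-38, -96,  16, -42]]
Now row reduce the product.
R2 ← R2 + (19/14)·R1: [0, -1242/7, 36/7, -750/7]
2 nonzero rows, so rank(TA) = 2.

2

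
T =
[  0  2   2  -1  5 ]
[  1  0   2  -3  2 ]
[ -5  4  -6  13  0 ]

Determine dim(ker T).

Row reduce to echelon form.
Swap R1 ↔ R2
R3 ← R3 + (5)·R1: [0, 4, 4, -2, 10]
R3 ← R3 − (2)·R2: [0, 0, 0, 0, 0]
2 nonzero rows, so rank(T) = 2.
T has 5 columns; by rank–nullity, nullity = 5 − 2 = 3.

3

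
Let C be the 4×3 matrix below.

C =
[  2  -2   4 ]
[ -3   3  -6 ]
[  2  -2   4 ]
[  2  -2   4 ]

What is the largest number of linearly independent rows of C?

Row reduce to echelon form.
R2 ← R2 + (3/2)·R1: [0, 0, 0]
R3 ← R3 − R1: [0, 0, 0]
R4 ← R4 − R1: [0, 0, 0]
Echelon form has 1 nonzero row, so rank(C) = 1.
The rank gives the maximum number of linearly independent rows: 1.

1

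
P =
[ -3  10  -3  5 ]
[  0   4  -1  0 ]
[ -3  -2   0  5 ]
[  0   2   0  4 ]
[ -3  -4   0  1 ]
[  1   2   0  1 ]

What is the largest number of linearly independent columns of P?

3

Row reduce to echelon form.
R3 ← R3 − R1: [0, -12, 3, 0]
R5 ← R5 − R1: [0, -14, 3, -4]
R6 ← R6 + (1/3)·R1: [0, 16/3, -1, 8/3]
R3 ← R3 + (3)·R2: [0, 0, 0, 0]
R4 ← R4 − (1/2)·R2: [0, 0, 1/2, 4]
R5 ← R5 + (7/2)·R2: [0, 0, -1/2, -4]
R6 ← R6 − (4/3)·R2: [0, 0, 1/3, 8/3]
Swap R3 ↔ R4
R5 ← R5 + R3: [0, 0, 0, 0]
R6 ← R6 − (2/3)·R3: [0, 0, 0, 0]
Echelon form has 3 nonzero rows, so rank(P) = 3.
The rank gives the maximum number of linearly independent columns: 3.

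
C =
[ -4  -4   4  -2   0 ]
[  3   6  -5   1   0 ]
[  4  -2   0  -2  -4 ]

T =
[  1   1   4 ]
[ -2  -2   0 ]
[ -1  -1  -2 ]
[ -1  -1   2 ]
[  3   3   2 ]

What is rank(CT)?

2

First compute CT:
[[  2,   2, -28],
 [ -5,  -5,  24],
 [ -2,  -2,   4]]
Now row reduce the product.
R2 ← R2 + (5/2)·R1: [0, 0, -46]
R3 ← R3 + R1: [0, 0, -24]
R3 ← R3 − (12/23)·R2: [0, 0, 0]
2 nonzero rows, so rank(CT) = 2.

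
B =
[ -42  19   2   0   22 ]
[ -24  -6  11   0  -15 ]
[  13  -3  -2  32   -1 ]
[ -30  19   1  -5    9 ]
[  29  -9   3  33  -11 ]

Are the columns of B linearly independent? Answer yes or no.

yes

Row reduce B to echelon form.
R2 ← R2 − (4/7)·R1: [0, -118/7, 69/7, 0, -193/7]
R3 ← R3 + (13/42)·R1: [0, 121/42, -29/21, 32, 122/21]
R4 ← R4 − (5/7)·R1: [0, 38/7, -3/7, -5, -47/7]
R5 ← R5 + (29/42)·R1: [0, 173/42, 92/21, 33, 88/21]
R3 ← R3 + (121/708)·R2: [0, 0, 215/708, 32, 259/236]
R4 ← R4 + (19/59)·R2: [0, 0, 162/59, -5, -920/59]
R5 ← R5 + (173/708)·R2: [0, 0, 4807/708, 33, -601/236]
R4 ← R4 − (1944/215)·R3: [0, 0, 0, -63283/215, -5486/215]
R5 ← R5 − (4807/215)·R3: [0, 0, 0, -146729/215, -5823/215]
R5 ← R5 − (13339/5753)·R4: [0, 0, 0, 0, 184549/5753]
5 pivots among 5 columns.
Every column is a pivot column, so the columns are linearly independent.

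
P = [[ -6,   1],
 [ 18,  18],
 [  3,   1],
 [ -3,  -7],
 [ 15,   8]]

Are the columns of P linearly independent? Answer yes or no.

yes

Row reduce P to echelon form.
R2 ← R2 + (3)·R1: [0, 21]
R3 ← R3 + (1/2)·R1: [0, 3/2]
R4 ← R4 − (1/2)·R1: [0, -15/2]
R5 ← R5 + (5/2)·R1: [0, 21/2]
R3 ← R3 − (1/14)·R2: [0, 0]
R4 ← R4 + (5/14)·R2: [0, 0]
R5 ← R5 − (1/2)·R2: [0, 0]
2 pivots among 2 columns.
Every column is a pivot column, so the columns are linearly independent.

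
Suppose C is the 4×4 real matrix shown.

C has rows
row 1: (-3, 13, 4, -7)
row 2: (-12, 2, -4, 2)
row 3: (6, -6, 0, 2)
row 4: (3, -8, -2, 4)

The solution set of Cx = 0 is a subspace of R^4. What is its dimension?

Row reduce to echelon form.
R2 ← R2 − (4)·R1: [0, -50, -20, 30]
R3 ← R3 + (2)·R1: [0, 20, 8, -12]
R4 ← R4 + R1: [0, 5, 2, -3]
R3 ← R3 + (2/5)·R2: [0, 0, 0, 0]
R4 ← R4 + (1/10)·R2: [0, 0, 0, 0]
2 nonzero rows, so rank(C) = 2.
C has 4 columns; by rank–nullity, nullity = 4 − 2 = 2.

2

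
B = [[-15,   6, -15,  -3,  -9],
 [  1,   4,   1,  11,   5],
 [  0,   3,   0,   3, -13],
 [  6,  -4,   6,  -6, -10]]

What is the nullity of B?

Row reduce to echelon form.
R2 ← R2 + (1/15)·R1: [0, 22/5, 0, 54/5, 22/5]
R4 ← R4 + (2/5)·R1: [0, -8/5, 0, -36/5, -68/5]
R3 ← R3 − (15/22)·R2: [0, 0, 0, -48/11, -16]
R4 ← R4 + (4/11)·R2: [0, 0, 0, -36/11, -12]
R4 ← R4 − (3/4)·R3: [0, 0, 0, 0, 0]
3 nonzero rows, so rank(B) = 3.
B has 5 columns; by rank–nullity, nullity = 5 − 3 = 2.

2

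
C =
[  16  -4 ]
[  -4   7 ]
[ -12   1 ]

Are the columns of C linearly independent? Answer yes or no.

Row reduce C to echelon form.
R2 ← R2 + (1/4)·R1: [0, 6]
R3 ← R3 + (3/4)·R1: [0, -2]
R3 ← R3 + (1/3)·R2: [0, 0]
2 pivots among 2 columns.
Every column is a pivot column, so the columns are linearly independent.

yes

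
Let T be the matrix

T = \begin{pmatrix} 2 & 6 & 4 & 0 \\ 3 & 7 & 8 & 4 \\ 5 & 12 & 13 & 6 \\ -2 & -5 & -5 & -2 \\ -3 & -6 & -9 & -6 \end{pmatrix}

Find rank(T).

2

Row reduce to echelon form.
R2 ← R2 − (3/2)·R1: [0, -2, 2, 4]
R3 ← R3 − (5/2)·R1: [0, -3, 3, 6]
R4 ← R4 + R1: [0, 1, -1, -2]
R5 ← R5 + (3/2)·R1: [0, 3, -3, -6]
R3 ← R3 − (3/2)·R2: [0, 0, 0, 0]
R4 ← R4 + (1/2)·R2: [0, 0, 0, 0]
R5 ← R5 + (3/2)·R2: [0, 0, 0, 0]
Echelon form has 2 nonzero rows, so rank(T) = 2.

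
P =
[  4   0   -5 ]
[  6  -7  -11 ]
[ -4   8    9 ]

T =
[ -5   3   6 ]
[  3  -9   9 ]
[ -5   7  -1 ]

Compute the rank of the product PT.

First compute PT:
[[  5, -23,  29],
 [  4,   4, -16],
 [ -1, -21,  39]]
Now row reduce the product.
R2 ← R2 − (4/5)·R1: [0, 112/5, -196/5]
R3 ← R3 + (1/5)·R1: [0, -128/5, 224/5]
R3 ← R3 + (8/7)·R2: [0, 0, 0]
2 nonzero rows, so rank(PT) = 2.

2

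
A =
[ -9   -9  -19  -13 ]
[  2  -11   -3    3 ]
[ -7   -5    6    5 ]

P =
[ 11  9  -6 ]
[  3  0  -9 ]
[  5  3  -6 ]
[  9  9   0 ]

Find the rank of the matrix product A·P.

2

First compute AP:
[[-338, -255, 249],
 [  1,  36, 105],
 [-17,   0,  51]]
Now row reduce the product.
R2 ← R2 + (1/338)·R1: [0, 11913/338, 35739/338]
R3 ← R3 − (17/338)·R1: [0, 4335/338, 13005/338]
R3 ← R3 − (1445/3971)·R2: [0, 0, 0]
2 nonzero rows, so rank(AP) = 2.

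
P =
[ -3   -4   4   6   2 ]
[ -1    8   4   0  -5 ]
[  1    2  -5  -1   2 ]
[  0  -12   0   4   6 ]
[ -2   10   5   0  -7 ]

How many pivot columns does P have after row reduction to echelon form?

5

Row reduce to echelon form.
R2 ← R2 − (1/3)·R1: [0, 28/3, 8/3, -2, -17/3]
R3 ← R3 + (1/3)·R1: [0, 2/3, -11/3, 1, 8/3]
R5 ← R5 − (2/3)·R1: [0, 38/3, 7/3, -4, -25/3]
R3 ← R3 − (1/14)·R2: [0, 0, -27/7, 8/7, 43/14]
R4 ← R4 + (9/7)·R2: [0, 0, 24/7, 10/7, -9/7]
R5 ← R5 − (19/14)·R2: [0, 0, -9/7, -9/7, -9/14]
R4 ← R4 + (8/9)·R3: [0, 0, 0, 22/9, 13/9]
R5 ← R5 − (1/3)·R3: [0, 0, 0, -5/3, -5/3]
R5 ← R5 + (15/22)·R4: [0, 0, 0, 0, -15/22]
Echelon form has 5 nonzero rows, so rank(P) = 5.
Each nonzero row contributes one pivot column: 5 pivot columns.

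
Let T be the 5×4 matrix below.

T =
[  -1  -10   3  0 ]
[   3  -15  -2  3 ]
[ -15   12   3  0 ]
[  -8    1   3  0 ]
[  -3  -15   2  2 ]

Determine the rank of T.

Row reduce to echelon form.
R2 ← R2 + (3)·R1: [0, -45, 7, 3]
R3 ← R3 − (15)·R1: [0, 162, -42, 0]
R4 ← R4 − (8)·R1: [0, 81, -21, 0]
R5 ← R5 − (3)·R1: [0, 15, -7, 2]
R3 ← R3 + (18/5)·R2: [0, 0, -84/5, 54/5]
R4 ← R4 + (9/5)·R2: [0, 0, -42/5, 27/5]
R5 ← R5 + (1/3)·R2: [0, 0, -14/3, 3]
R4 ← R4 − (1/2)·R3: [0, 0, 0, 0]
R5 ← R5 − (5/18)·R3: [0, 0, 0, 0]
Echelon form has 3 nonzero rows, so rank(T) = 3.

3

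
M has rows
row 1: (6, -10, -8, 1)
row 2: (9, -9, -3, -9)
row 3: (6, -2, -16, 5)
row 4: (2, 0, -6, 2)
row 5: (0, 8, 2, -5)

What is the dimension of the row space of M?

3

Row reduce to echelon form.
R2 ← R2 − (3/2)·R1: [0, 6, 9, -21/2]
R3 ← R3 − R1: [0, 8, -8, 4]
R4 ← R4 − (1/3)·R1: [0, 10/3, -10/3, 5/3]
R3 ← R3 − (4/3)·R2: [0, 0, -20, 18]
R4 ← R4 − (5/9)·R2: [0, 0, -25/3, 15/2]
R5 ← R5 − (4/3)·R2: [0, 0, -10, 9]
R4 ← R4 − (5/12)·R3: [0, 0, 0, 0]
R5 ← R5 − (1/2)·R3: [0, 0, 0, 0]
Echelon form has 3 nonzero rows, so rank(M) = 3.
The row space has dimension equal to the rank: 3.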